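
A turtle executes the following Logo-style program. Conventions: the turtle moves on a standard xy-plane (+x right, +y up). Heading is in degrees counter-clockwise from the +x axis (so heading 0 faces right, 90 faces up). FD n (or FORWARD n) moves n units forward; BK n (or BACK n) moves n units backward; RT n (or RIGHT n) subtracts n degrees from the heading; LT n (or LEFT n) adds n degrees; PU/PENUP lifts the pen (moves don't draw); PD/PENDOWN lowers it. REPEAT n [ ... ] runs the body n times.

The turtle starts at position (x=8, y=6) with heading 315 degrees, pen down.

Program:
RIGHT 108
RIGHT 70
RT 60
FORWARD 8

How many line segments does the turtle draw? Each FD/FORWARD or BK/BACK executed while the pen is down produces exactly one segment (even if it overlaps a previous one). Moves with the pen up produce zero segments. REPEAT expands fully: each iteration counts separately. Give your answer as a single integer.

Answer: 1

Derivation:
Executing turtle program step by step:
Start: pos=(8,6), heading=315, pen down
RT 108: heading 315 -> 207
RT 70: heading 207 -> 137
RT 60: heading 137 -> 77
FD 8: (8,6) -> (9.8,13.795) [heading=77, draw]
Final: pos=(9.8,13.795), heading=77, 1 segment(s) drawn
Segments drawn: 1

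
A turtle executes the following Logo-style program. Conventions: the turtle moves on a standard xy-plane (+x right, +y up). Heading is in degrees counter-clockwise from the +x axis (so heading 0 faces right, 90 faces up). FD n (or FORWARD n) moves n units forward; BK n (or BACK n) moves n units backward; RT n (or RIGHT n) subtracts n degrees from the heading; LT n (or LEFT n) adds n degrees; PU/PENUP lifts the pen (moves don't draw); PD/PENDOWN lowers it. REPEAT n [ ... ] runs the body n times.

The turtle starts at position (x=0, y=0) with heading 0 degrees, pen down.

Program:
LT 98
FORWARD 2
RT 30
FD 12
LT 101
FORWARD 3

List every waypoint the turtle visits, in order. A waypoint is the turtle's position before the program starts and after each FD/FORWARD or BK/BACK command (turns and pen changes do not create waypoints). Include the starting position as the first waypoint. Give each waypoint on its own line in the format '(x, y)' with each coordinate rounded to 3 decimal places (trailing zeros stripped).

Executing turtle program step by step:
Start: pos=(0,0), heading=0, pen down
LT 98: heading 0 -> 98
FD 2: (0,0) -> (-0.278,1.981) [heading=98, draw]
RT 30: heading 98 -> 68
FD 12: (-0.278,1.981) -> (4.217,13.107) [heading=68, draw]
LT 101: heading 68 -> 169
FD 3: (4.217,13.107) -> (1.272,13.679) [heading=169, draw]
Final: pos=(1.272,13.679), heading=169, 3 segment(s) drawn
Waypoints (4 total):
(0, 0)
(-0.278, 1.981)
(4.217, 13.107)
(1.272, 13.679)

Answer: (0, 0)
(-0.278, 1.981)
(4.217, 13.107)
(1.272, 13.679)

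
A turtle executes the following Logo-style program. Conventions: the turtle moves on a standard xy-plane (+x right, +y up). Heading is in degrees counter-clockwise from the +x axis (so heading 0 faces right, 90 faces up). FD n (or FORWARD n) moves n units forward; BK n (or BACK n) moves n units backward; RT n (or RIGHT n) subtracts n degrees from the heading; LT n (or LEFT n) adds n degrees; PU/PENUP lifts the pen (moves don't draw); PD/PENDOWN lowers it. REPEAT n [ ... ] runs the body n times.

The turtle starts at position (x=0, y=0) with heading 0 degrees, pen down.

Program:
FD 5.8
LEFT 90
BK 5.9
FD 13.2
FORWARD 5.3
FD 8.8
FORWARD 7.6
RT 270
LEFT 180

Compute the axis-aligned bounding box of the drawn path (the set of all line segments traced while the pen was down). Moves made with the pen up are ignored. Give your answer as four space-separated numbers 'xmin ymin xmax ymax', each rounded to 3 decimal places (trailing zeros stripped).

Answer: 0 -5.9 5.8 29

Derivation:
Executing turtle program step by step:
Start: pos=(0,0), heading=0, pen down
FD 5.8: (0,0) -> (5.8,0) [heading=0, draw]
LT 90: heading 0 -> 90
BK 5.9: (5.8,0) -> (5.8,-5.9) [heading=90, draw]
FD 13.2: (5.8,-5.9) -> (5.8,7.3) [heading=90, draw]
FD 5.3: (5.8,7.3) -> (5.8,12.6) [heading=90, draw]
FD 8.8: (5.8,12.6) -> (5.8,21.4) [heading=90, draw]
FD 7.6: (5.8,21.4) -> (5.8,29) [heading=90, draw]
RT 270: heading 90 -> 180
LT 180: heading 180 -> 0
Final: pos=(5.8,29), heading=0, 6 segment(s) drawn

Segment endpoints: x in {0, 5.8, 5.8, 5.8, 5.8}, y in {-5.9, 0, 7.3, 12.6, 21.4, 29}
xmin=0, ymin=-5.9, xmax=5.8, ymax=29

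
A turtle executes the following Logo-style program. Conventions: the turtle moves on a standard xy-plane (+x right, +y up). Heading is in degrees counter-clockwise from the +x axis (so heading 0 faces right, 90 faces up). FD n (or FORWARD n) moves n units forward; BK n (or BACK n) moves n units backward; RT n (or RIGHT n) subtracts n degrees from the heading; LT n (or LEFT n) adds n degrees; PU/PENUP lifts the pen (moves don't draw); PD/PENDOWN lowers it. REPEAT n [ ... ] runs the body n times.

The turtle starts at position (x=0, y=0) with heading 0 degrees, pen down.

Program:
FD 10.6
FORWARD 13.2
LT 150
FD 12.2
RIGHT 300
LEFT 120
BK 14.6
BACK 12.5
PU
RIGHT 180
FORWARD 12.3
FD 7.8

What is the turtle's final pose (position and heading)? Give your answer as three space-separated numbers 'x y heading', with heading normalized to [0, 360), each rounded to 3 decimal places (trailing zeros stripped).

Executing turtle program step by step:
Start: pos=(0,0), heading=0, pen down
FD 10.6: (0,0) -> (10.6,0) [heading=0, draw]
FD 13.2: (10.6,0) -> (23.8,0) [heading=0, draw]
LT 150: heading 0 -> 150
FD 12.2: (23.8,0) -> (13.234,6.1) [heading=150, draw]
RT 300: heading 150 -> 210
LT 120: heading 210 -> 330
BK 14.6: (13.234,6.1) -> (0.591,13.4) [heading=330, draw]
BK 12.5: (0.591,13.4) -> (-10.235,19.65) [heading=330, draw]
PU: pen up
RT 180: heading 330 -> 150
FD 12.3: (-10.235,19.65) -> (-20.887,25.8) [heading=150, move]
FD 7.8: (-20.887,25.8) -> (-27.642,29.7) [heading=150, move]
Final: pos=(-27.642,29.7), heading=150, 5 segment(s) drawn

Answer: -27.642 29.7 150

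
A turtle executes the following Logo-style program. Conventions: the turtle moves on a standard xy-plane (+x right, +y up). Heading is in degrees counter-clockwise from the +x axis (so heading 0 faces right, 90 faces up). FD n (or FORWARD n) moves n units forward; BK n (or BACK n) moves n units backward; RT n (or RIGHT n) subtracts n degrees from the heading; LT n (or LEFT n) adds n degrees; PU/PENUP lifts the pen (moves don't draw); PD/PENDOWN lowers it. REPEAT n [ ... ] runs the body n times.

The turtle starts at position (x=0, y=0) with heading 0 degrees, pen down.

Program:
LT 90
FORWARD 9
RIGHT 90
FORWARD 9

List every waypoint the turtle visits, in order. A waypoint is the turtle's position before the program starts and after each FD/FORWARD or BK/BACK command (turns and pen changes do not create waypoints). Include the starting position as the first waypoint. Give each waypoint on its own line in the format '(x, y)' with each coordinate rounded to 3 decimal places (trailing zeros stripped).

Answer: (0, 0)
(0, 9)
(9, 9)

Derivation:
Executing turtle program step by step:
Start: pos=(0,0), heading=0, pen down
LT 90: heading 0 -> 90
FD 9: (0,0) -> (0,9) [heading=90, draw]
RT 90: heading 90 -> 0
FD 9: (0,9) -> (9,9) [heading=0, draw]
Final: pos=(9,9), heading=0, 2 segment(s) drawn
Waypoints (3 total):
(0, 0)
(0, 9)
(9, 9)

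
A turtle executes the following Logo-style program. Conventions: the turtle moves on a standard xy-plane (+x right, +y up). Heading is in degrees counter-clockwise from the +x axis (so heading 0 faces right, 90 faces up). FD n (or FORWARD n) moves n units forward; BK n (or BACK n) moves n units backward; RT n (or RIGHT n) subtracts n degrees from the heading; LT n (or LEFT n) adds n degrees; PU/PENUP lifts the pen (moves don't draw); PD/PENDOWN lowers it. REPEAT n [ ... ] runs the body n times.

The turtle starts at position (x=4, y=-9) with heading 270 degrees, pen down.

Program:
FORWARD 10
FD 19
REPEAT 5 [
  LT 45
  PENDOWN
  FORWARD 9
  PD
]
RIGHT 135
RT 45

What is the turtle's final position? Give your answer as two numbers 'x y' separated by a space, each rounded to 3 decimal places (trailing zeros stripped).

Answer: 19.364 -22.636

Derivation:
Executing turtle program step by step:
Start: pos=(4,-9), heading=270, pen down
FD 10: (4,-9) -> (4,-19) [heading=270, draw]
FD 19: (4,-19) -> (4,-38) [heading=270, draw]
REPEAT 5 [
  -- iteration 1/5 --
  LT 45: heading 270 -> 315
  PD: pen down
  FD 9: (4,-38) -> (10.364,-44.364) [heading=315, draw]
  PD: pen down
  -- iteration 2/5 --
  LT 45: heading 315 -> 0
  PD: pen down
  FD 9: (10.364,-44.364) -> (19.364,-44.364) [heading=0, draw]
  PD: pen down
  -- iteration 3/5 --
  LT 45: heading 0 -> 45
  PD: pen down
  FD 9: (19.364,-44.364) -> (25.728,-38) [heading=45, draw]
  PD: pen down
  -- iteration 4/5 --
  LT 45: heading 45 -> 90
  PD: pen down
  FD 9: (25.728,-38) -> (25.728,-29) [heading=90, draw]
  PD: pen down
  -- iteration 5/5 --
  LT 45: heading 90 -> 135
  PD: pen down
  FD 9: (25.728,-29) -> (19.364,-22.636) [heading=135, draw]
  PD: pen down
]
RT 135: heading 135 -> 0
RT 45: heading 0 -> 315
Final: pos=(19.364,-22.636), heading=315, 7 segment(s) drawn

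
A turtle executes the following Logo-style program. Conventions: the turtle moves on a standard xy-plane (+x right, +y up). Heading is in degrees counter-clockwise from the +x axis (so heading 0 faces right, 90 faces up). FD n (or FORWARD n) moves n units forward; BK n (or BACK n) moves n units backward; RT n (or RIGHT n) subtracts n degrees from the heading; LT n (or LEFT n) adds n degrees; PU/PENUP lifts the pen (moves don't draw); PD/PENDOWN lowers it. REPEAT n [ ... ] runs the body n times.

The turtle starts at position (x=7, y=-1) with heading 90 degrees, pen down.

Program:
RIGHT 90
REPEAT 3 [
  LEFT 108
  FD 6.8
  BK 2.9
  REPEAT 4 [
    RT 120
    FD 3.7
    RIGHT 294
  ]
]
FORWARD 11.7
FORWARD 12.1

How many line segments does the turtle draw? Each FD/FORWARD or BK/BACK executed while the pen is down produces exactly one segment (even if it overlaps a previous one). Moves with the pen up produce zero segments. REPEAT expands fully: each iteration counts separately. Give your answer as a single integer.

Executing turtle program step by step:
Start: pos=(7,-1), heading=90, pen down
RT 90: heading 90 -> 0
REPEAT 3 [
  -- iteration 1/3 --
  LT 108: heading 0 -> 108
  FD 6.8: (7,-1) -> (4.899,5.467) [heading=108, draw]
  BK 2.9: (4.899,5.467) -> (5.795,2.709) [heading=108, draw]
  REPEAT 4 [
    -- iteration 1/4 --
    RT 120: heading 108 -> 348
    FD 3.7: (5.795,2.709) -> (9.414,1.94) [heading=348, draw]
    RT 294: heading 348 -> 54
    -- iteration 2/4 --
    RT 120: heading 54 -> 294
    FD 3.7: (9.414,1.94) -> (10.919,-1.44) [heading=294, draw]
    RT 294: heading 294 -> 0
    -- iteration 3/4 --
    RT 120: heading 0 -> 240
    FD 3.7: (10.919,-1.44) -> (9.069,-4.645) [heading=240, draw]
    RT 294: heading 240 -> 306
    -- iteration 4/4 --
    RT 120: heading 306 -> 186
    FD 3.7: (9.069,-4.645) -> (5.389,-5.031) [heading=186, draw]
    RT 294: heading 186 -> 252
  ]
  -- iteration 2/3 --
  LT 108: heading 252 -> 0
  FD 6.8: (5.389,-5.031) -> (12.189,-5.031) [heading=0, draw]
  BK 2.9: (12.189,-5.031) -> (9.289,-5.031) [heading=0, draw]
  REPEAT 4 [
    -- iteration 1/4 --
    RT 120: heading 0 -> 240
    FD 3.7: (9.289,-5.031) -> (7.439,-8.236) [heading=240, draw]
    RT 294: heading 240 -> 306
    -- iteration 2/4 --
    RT 120: heading 306 -> 186
    FD 3.7: (7.439,-8.236) -> (3.759,-8.622) [heading=186, draw]
    RT 294: heading 186 -> 252
    -- iteration 3/4 --
    RT 120: heading 252 -> 132
    FD 3.7: (3.759,-8.622) -> (1.284,-5.873) [heading=132, draw]
    RT 294: heading 132 -> 198
    -- iteration 4/4 --
    RT 120: heading 198 -> 78
    FD 3.7: (1.284,-5.873) -> (2.053,-2.254) [heading=78, draw]
    RT 294: heading 78 -> 144
  ]
  -- iteration 3/3 --
  LT 108: heading 144 -> 252
  FD 6.8: (2.053,-2.254) -> (-0.048,-8.721) [heading=252, draw]
  BK 2.9: (-0.048,-8.721) -> (0.848,-5.963) [heading=252, draw]
  REPEAT 4 [
    -- iteration 1/4 --
    RT 120: heading 252 -> 132
    FD 3.7: (0.848,-5.963) -> (-1.628,-3.213) [heading=132, draw]
    RT 294: heading 132 -> 198
    -- iteration 2/4 --
    RT 120: heading 198 -> 78
    FD 3.7: (-1.628,-3.213) -> (-0.859,0.406) [heading=78, draw]
    RT 294: heading 78 -> 144
    -- iteration 3/4 --
    RT 120: heading 144 -> 24
    FD 3.7: (-0.859,0.406) -> (2.521,1.911) [heading=24, draw]
    RT 294: heading 24 -> 90
    -- iteration 4/4 --
    RT 120: heading 90 -> 330
    FD 3.7: (2.521,1.911) -> (5.726,0.061) [heading=330, draw]
    RT 294: heading 330 -> 36
  ]
]
FD 11.7: (5.726,0.061) -> (15.191,6.938) [heading=36, draw]
FD 12.1: (15.191,6.938) -> (24.98,14.05) [heading=36, draw]
Final: pos=(24.98,14.05), heading=36, 20 segment(s) drawn
Segments drawn: 20

Answer: 20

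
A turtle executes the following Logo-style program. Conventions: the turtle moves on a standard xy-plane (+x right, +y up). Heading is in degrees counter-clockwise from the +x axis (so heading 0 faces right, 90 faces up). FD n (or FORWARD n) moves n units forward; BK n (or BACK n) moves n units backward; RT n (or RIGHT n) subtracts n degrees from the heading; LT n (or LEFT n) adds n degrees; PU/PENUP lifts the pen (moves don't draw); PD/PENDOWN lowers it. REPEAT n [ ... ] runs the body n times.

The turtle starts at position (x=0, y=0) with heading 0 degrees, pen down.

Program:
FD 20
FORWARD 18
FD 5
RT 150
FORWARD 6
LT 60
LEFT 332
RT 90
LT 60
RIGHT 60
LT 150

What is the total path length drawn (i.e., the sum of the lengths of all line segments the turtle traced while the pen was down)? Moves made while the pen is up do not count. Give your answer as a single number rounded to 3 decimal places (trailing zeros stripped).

Answer: 49

Derivation:
Executing turtle program step by step:
Start: pos=(0,0), heading=0, pen down
FD 20: (0,0) -> (20,0) [heading=0, draw]
FD 18: (20,0) -> (38,0) [heading=0, draw]
FD 5: (38,0) -> (43,0) [heading=0, draw]
RT 150: heading 0 -> 210
FD 6: (43,0) -> (37.804,-3) [heading=210, draw]
LT 60: heading 210 -> 270
LT 332: heading 270 -> 242
RT 90: heading 242 -> 152
LT 60: heading 152 -> 212
RT 60: heading 212 -> 152
LT 150: heading 152 -> 302
Final: pos=(37.804,-3), heading=302, 4 segment(s) drawn

Segment lengths:
  seg 1: (0,0) -> (20,0), length = 20
  seg 2: (20,0) -> (38,0), length = 18
  seg 3: (38,0) -> (43,0), length = 5
  seg 4: (43,0) -> (37.804,-3), length = 6
Total = 49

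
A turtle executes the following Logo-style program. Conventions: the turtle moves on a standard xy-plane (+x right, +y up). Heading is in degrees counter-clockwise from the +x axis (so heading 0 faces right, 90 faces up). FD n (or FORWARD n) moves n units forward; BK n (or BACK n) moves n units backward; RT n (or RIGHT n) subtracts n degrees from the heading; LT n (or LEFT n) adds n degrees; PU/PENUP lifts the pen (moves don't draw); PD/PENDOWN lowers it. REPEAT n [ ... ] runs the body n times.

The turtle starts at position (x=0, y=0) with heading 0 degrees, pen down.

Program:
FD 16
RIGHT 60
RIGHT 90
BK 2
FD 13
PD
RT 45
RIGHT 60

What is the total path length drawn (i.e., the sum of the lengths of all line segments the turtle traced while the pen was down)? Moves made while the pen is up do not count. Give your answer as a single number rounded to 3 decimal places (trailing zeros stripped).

Executing turtle program step by step:
Start: pos=(0,0), heading=0, pen down
FD 16: (0,0) -> (16,0) [heading=0, draw]
RT 60: heading 0 -> 300
RT 90: heading 300 -> 210
BK 2: (16,0) -> (17.732,1) [heading=210, draw]
FD 13: (17.732,1) -> (6.474,-5.5) [heading=210, draw]
PD: pen down
RT 45: heading 210 -> 165
RT 60: heading 165 -> 105
Final: pos=(6.474,-5.5), heading=105, 3 segment(s) drawn

Segment lengths:
  seg 1: (0,0) -> (16,0), length = 16
  seg 2: (16,0) -> (17.732,1), length = 2
  seg 3: (17.732,1) -> (6.474,-5.5), length = 13
Total = 31

Answer: 31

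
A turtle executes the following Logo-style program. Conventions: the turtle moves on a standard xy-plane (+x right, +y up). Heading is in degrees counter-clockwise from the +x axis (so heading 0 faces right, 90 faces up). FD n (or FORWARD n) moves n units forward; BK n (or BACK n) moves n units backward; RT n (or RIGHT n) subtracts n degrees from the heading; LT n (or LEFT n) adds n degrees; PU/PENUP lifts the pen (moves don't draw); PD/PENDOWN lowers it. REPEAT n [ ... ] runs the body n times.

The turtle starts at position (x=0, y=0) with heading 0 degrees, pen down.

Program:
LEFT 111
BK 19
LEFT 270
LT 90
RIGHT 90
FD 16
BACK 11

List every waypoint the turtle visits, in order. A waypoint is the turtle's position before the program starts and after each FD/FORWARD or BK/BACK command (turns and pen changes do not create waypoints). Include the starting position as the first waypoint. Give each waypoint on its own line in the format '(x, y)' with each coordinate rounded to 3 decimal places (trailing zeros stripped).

Answer: (0, 0)
(6.809, -17.738)
(21.746, -12.004)
(11.477, -15.946)

Derivation:
Executing turtle program step by step:
Start: pos=(0,0), heading=0, pen down
LT 111: heading 0 -> 111
BK 19: (0,0) -> (6.809,-17.738) [heading=111, draw]
LT 270: heading 111 -> 21
LT 90: heading 21 -> 111
RT 90: heading 111 -> 21
FD 16: (6.809,-17.738) -> (21.746,-12.004) [heading=21, draw]
BK 11: (21.746,-12.004) -> (11.477,-15.946) [heading=21, draw]
Final: pos=(11.477,-15.946), heading=21, 3 segment(s) drawn
Waypoints (4 total):
(0, 0)
(6.809, -17.738)
(21.746, -12.004)
(11.477, -15.946)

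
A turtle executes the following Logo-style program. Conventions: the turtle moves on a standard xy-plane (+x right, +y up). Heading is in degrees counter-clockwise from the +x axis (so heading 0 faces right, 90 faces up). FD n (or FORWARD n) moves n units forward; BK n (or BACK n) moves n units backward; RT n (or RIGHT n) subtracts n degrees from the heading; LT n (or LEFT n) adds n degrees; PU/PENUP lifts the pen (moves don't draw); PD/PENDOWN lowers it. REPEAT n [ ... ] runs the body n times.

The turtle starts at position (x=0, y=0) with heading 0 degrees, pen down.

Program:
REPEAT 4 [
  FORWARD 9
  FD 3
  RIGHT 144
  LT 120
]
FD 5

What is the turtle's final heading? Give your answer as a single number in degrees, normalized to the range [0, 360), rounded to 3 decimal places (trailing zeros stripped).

Executing turtle program step by step:
Start: pos=(0,0), heading=0, pen down
REPEAT 4 [
  -- iteration 1/4 --
  FD 9: (0,0) -> (9,0) [heading=0, draw]
  FD 3: (9,0) -> (12,0) [heading=0, draw]
  RT 144: heading 0 -> 216
  LT 120: heading 216 -> 336
  -- iteration 2/4 --
  FD 9: (12,0) -> (20.222,-3.661) [heading=336, draw]
  FD 3: (20.222,-3.661) -> (22.963,-4.881) [heading=336, draw]
  RT 144: heading 336 -> 192
  LT 120: heading 192 -> 312
  -- iteration 3/4 --
  FD 9: (22.963,-4.881) -> (28.985,-11.569) [heading=312, draw]
  FD 3: (28.985,-11.569) -> (30.992,-13.799) [heading=312, draw]
  RT 144: heading 312 -> 168
  LT 120: heading 168 -> 288
  -- iteration 4/4 --
  FD 9: (30.992,-13.799) -> (33.773,-22.358) [heading=288, draw]
  FD 3: (33.773,-22.358) -> (34.7,-25.211) [heading=288, draw]
  RT 144: heading 288 -> 144
  LT 120: heading 144 -> 264
]
FD 5: (34.7,-25.211) -> (34.178,-30.184) [heading=264, draw]
Final: pos=(34.178,-30.184), heading=264, 9 segment(s) drawn

Answer: 264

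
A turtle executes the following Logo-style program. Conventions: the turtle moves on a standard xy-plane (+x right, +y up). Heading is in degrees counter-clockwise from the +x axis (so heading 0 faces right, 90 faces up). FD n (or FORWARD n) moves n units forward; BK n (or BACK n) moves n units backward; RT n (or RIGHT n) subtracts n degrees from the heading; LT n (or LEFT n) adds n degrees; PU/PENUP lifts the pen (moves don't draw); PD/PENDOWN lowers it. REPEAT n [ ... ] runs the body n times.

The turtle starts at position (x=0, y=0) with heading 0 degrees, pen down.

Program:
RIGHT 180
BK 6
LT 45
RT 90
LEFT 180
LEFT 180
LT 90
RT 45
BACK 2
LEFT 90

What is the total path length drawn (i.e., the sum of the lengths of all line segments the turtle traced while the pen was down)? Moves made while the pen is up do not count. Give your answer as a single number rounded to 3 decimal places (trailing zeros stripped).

Answer: 8

Derivation:
Executing turtle program step by step:
Start: pos=(0,0), heading=0, pen down
RT 180: heading 0 -> 180
BK 6: (0,0) -> (6,0) [heading=180, draw]
LT 45: heading 180 -> 225
RT 90: heading 225 -> 135
LT 180: heading 135 -> 315
LT 180: heading 315 -> 135
LT 90: heading 135 -> 225
RT 45: heading 225 -> 180
BK 2: (6,0) -> (8,0) [heading=180, draw]
LT 90: heading 180 -> 270
Final: pos=(8,0), heading=270, 2 segment(s) drawn

Segment lengths:
  seg 1: (0,0) -> (6,0), length = 6
  seg 2: (6,0) -> (8,0), length = 2
Total = 8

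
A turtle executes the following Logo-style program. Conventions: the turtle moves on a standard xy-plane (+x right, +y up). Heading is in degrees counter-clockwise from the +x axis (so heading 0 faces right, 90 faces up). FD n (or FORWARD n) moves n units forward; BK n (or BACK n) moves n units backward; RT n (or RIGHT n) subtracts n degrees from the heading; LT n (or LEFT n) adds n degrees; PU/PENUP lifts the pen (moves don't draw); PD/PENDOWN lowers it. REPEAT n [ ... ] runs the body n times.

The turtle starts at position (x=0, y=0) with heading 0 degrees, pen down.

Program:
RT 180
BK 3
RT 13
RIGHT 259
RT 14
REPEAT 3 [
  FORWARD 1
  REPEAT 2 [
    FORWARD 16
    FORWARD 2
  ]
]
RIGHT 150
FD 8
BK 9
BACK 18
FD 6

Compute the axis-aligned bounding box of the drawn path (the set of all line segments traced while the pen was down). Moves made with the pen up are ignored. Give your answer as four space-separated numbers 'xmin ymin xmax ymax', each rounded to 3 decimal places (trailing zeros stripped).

Executing turtle program step by step:
Start: pos=(0,0), heading=0, pen down
RT 180: heading 0 -> 180
BK 3: (0,0) -> (3,0) [heading=180, draw]
RT 13: heading 180 -> 167
RT 259: heading 167 -> 268
RT 14: heading 268 -> 254
REPEAT 3 [
  -- iteration 1/3 --
  FD 1: (3,0) -> (2.724,-0.961) [heading=254, draw]
  REPEAT 2 [
    -- iteration 1/2 --
    FD 16: (2.724,-0.961) -> (-1.686,-16.341) [heading=254, draw]
    FD 2: (-1.686,-16.341) -> (-2.237,-18.264) [heading=254, draw]
    -- iteration 2/2 --
    FD 16: (-2.237,-18.264) -> (-6.647,-33.644) [heading=254, draw]
    FD 2: (-6.647,-33.644) -> (-7.199,-35.567) [heading=254, draw]
  ]
  -- iteration 2/3 --
  FD 1: (-7.199,-35.567) -> (-7.474,-36.528) [heading=254, draw]
  REPEAT 2 [
    -- iteration 1/2 --
    FD 16: (-7.474,-36.528) -> (-11.884,-51.908) [heading=254, draw]
    FD 2: (-11.884,-51.908) -> (-12.436,-53.831) [heading=254, draw]
    -- iteration 2/2 --
    FD 16: (-12.436,-53.831) -> (-16.846,-69.211) [heading=254, draw]
    FD 2: (-16.846,-69.211) -> (-17.397,-71.133) [heading=254, draw]
  ]
  -- iteration 3/3 --
  FD 1: (-17.397,-71.133) -> (-17.673,-72.095) [heading=254, draw]
  REPEAT 2 [
    -- iteration 1/2 --
    FD 16: (-17.673,-72.095) -> (-22.083,-87.475) [heading=254, draw]
    FD 2: (-22.083,-87.475) -> (-22.634,-89.397) [heading=254, draw]
    -- iteration 2/2 --
    FD 16: (-22.634,-89.397) -> (-27.044,-104.778) [heading=254, draw]
    FD 2: (-27.044,-104.778) -> (-27.596,-106.7) [heading=254, draw]
  ]
]
RT 150: heading 254 -> 104
FD 8: (-27.596,-106.7) -> (-29.531,-98.938) [heading=104, draw]
BK 9: (-29.531,-98.938) -> (-27.354,-107.67) [heading=104, draw]
BK 18: (-27.354,-107.67) -> (-22.999,-125.136) [heading=104, draw]
FD 6: (-22.999,-125.136) -> (-24.451,-119.314) [heading=104, draw]
Final: pos=(-24.451,-119.314), heading=104, 20 segment(s) drawn

Segment endpoints: x in {-29.531, -27.596, -27.354, -27.044, -24.451, -22.999, -22.634, -22.083, -17.673, -17.397, -16.846, -12.436, -11.884, -7.474, -7.199, -6.647, -2.237, -1.686, 0, 2.724, 3}, y in {-125.136, -119.314, -107.67, -106.7, -104.778, -98.938, -89.397, -87.475, -72.095, -71.133, -69.211, -53.831, -51.908, -36.528, -35.567, -33.644, -18.264, -16.341, -0.961, 0, 0}
xmin=-29.531, ymin=-125.136, xmax=3, ymax=0

Answer: -29.531 -125.136 3 0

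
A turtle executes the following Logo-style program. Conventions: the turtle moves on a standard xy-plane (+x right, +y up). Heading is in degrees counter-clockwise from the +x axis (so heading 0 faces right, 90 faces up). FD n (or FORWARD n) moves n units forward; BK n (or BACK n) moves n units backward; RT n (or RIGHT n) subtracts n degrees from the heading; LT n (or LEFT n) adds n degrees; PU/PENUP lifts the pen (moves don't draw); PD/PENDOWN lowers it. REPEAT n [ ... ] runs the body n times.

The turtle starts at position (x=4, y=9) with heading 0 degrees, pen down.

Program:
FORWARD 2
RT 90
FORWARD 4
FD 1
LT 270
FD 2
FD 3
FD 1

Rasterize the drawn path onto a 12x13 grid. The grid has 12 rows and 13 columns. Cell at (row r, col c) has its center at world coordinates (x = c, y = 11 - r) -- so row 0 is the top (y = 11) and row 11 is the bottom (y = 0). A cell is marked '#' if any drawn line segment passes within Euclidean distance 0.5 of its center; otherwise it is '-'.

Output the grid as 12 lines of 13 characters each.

Answer: -------------
-------------
----###------
------#------
------#------
------#------
------#------
#######------
-------------
-------------
-------------
-------------

Derivation:
Segment 0: (4,9) -> (6,9)
Segment 1: (6,9) -> (6,5)
Segment 2: (6,5) -> (6,4)
Segment 3: (6,4) -> (4,4)
Segment 4: (4,4) -> (1,4)
Segment 5: (1,4) -> (0,4)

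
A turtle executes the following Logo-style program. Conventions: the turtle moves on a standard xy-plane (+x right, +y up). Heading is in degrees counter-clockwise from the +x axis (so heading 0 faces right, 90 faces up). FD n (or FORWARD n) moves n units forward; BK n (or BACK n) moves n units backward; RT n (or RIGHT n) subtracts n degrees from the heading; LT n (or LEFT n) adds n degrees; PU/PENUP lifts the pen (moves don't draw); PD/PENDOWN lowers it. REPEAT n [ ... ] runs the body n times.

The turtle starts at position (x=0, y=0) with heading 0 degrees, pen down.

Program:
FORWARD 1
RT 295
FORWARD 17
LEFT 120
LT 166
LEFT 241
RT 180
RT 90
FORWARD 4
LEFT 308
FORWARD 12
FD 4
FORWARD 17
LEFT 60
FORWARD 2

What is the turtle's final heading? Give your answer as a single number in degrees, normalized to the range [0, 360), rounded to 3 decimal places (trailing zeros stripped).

Answer: 330

Derivation:
Executing turtle program step by step:
Start: pos=(0,0), heading=0, pen down
FD 1: (0,0) -> (1,0) [heading=0, draw]
RT 295: heading 0 -> 65
FD 17: (1,0) -> (8.185,15.407) [heading=65, draw]
LT 120: heading 65 -> 185
LT 166: heading 185 -> 351
LT 241: heading 351 -> 232
RT 180: heading 232 -> 52
RT 90: heading 52 -> 322
FD 4: (8.185,15.407) -> (11.337,12.945) [heading=322, draw]
LT 308: heading 322 -> 270
FD 12: (11.337,12.945) -> (11.337,0.945) [heading=270, draw]
FD 4: (11.337,0.945) -> (11.337,-3.055) [heading=270, draw]
FD 17: (11.337,-3.055) -> (11.337,-20.055) [heading=270, draw]
LT 60: heading 270 -> 330
FD 2: (11.337,-20.055) -> (13.069,-21.055) [heading=330, draw]
Final: pos=(13.069,-21.055), heading=330, 7 segment(s) drawn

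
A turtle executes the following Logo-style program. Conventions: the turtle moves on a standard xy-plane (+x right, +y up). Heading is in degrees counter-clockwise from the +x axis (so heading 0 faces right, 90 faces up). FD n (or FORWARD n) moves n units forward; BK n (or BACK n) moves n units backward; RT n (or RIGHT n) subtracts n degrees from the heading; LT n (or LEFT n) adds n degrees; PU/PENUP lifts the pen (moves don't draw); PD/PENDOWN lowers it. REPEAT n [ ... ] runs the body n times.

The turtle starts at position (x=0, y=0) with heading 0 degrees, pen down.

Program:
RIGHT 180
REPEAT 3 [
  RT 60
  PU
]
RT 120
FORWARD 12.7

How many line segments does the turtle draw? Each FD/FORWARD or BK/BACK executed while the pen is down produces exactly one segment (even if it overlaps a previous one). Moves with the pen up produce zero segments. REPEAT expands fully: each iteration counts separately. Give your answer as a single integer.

Executing turtle program step by step:
Start: pos=(0,0), heading=0, pen down
RT 180: heading 0 -> 180
REPEAT 3 [
  -- iteration 1/3 --
  RT 60: heading 180 -> 120
  PU: pen up
  -- iteration 2/3 --
  RT 60: heading 120 -> 60
  PU: pen up
  -- iteration 3/3 --
  RT 60: heading 60 -> 0
  PU: pen up
]
RT 120: heading 0 -> 240
FD 12.7: (0,0) -> (-6.35,-10.999) [heading=240, move]
Final: pos=(-6.35,-10.999), heading=240, 0 segment(s) drawn
Segments drawn: 0

Answer: 0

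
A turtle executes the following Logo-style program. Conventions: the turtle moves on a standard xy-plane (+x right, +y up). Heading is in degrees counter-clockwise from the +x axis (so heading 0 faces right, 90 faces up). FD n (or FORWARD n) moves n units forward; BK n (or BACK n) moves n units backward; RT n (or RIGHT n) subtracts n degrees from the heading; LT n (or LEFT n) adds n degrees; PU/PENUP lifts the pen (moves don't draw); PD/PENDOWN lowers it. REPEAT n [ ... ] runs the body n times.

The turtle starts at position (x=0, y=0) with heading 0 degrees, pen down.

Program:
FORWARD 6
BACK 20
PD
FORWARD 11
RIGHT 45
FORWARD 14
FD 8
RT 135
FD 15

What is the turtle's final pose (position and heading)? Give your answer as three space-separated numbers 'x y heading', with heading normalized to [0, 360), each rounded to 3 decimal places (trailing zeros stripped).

Answer: -2.444 -15.556 180

Derivation:
Executing turtle program step by step:
Start: pos=(0,0), heading=0, pen down
FD 6: (0,0) -> (6,0) [heading=0, draw]
BK 20: (6,0) -> (-14,0) [heading=0, draw]
PD: pen down
FD 11: (-14,0) -> (-3,0) [heading=0, draw]
RT 45: heading 0 -> 315
FD 14: (-3,0) -> (6.899,-9.899) [heading=315, draw]
FD 8: (6.899,-9.899) -> (12.556,-15.556) [heading=315, draw]
RT 135: heading 315 -> 180
FD 15: (12.556,-15.556) -> (-2.444,-15.556) [heading=180, draw]
Final: pos=(-2.444,-15.556), heading=180, 6 segment(s) drawn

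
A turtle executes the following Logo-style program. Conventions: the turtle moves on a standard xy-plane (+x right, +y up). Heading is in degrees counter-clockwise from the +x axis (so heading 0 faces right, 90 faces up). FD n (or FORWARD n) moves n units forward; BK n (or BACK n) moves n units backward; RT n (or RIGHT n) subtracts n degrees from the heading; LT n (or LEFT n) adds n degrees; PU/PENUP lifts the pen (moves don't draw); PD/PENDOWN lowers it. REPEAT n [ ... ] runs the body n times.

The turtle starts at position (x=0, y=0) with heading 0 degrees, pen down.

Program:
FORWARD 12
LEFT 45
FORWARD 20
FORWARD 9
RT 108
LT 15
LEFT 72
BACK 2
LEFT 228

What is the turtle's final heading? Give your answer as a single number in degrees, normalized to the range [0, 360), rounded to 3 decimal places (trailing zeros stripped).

Answer: 252

Derivation:
Executing turtle program step by step:
Start: pos=(0,0), heading=0, pen down
FD 12: (0,0) -> (12,0) [heading=0, draw]
LT 45: heading 0 -> 45
FD 20: (12,0) -> (26.142,14.142) [heading=45, draw]
FD 9: (26.142,14.142) -> (32.506,20.506) [heading=45, draw]
RT 108: heading 45 -> 297
LT 15: heading 297 -> 312
LT 72: heading 312 -> 24
BK 2: (32.506,20.506) -> (30.679,19.693) [heading=24, draw]
LT 228: heading 24 -> 252
Final: pos=(30.679,19.693), heading=252, 4 segment(s) drawn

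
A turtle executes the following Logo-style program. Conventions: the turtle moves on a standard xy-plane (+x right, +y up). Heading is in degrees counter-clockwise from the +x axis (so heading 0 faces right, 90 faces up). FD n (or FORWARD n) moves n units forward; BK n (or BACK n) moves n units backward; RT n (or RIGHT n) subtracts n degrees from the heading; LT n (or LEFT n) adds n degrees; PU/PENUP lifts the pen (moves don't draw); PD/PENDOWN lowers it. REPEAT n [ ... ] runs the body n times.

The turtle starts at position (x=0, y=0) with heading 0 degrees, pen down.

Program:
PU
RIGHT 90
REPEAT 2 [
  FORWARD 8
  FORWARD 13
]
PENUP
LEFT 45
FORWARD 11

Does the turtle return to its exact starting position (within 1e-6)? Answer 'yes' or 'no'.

Answer: no

Derivation:
Executing turtle program step by step:
Start: pos=(0,0), heading=0, pen down
PU: pen up
RT 90: heading 0 -> 270
REPEAT 2 [
  -- iteration 1/2 --
  FD 8: (0,0) -> (0,-8) [heading=270, move]
  FD 13: (0,-8) -> (0,-21) [heading=270, move]
  -- iteration 2/2 --
  FD 8: (0,-21) -> (0,-29) [heading=270, move]
  FD 13: (0,-29) -> (0,-42) [heading=270, move]
]
PU: pen up
LT 45: heading 270 -> 315
FD 11: (0,-42) -> (7.778,-49.778) [heading=315, move]
Final: pos=(7.778,-49.778), heading=315, 0 segment(s) drawn

Start position: (0, 0)
Final position: (7.778, -49.778)
Distance = 50.382; >= 1e-6 -> NOT closed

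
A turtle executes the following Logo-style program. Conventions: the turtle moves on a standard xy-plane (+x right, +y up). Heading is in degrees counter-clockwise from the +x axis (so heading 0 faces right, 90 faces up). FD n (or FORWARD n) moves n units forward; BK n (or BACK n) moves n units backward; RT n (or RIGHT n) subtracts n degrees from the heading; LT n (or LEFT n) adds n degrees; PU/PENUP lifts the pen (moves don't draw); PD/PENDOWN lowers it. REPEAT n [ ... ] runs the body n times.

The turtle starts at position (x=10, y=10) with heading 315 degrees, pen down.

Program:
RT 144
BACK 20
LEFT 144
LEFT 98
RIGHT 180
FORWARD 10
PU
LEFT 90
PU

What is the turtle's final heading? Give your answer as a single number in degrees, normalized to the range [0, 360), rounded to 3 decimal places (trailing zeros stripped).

Executing turtle program step by step:
Start: pos=(10,10), heading=315, pen down
RT 144: heading 315 -> 171
BK 20: (10,10) -> (29.754,6.871) [heading=171, draw]
LT 144: heading 171 -> 315
LT 98: heading 315 -> 53
RT 180: heading 53 -> 233
FD 10: (29.754,6.871) -> (23.736,-1.115) [heading=233, draw]
PU: pen up
LT 90: heading 233 -> 323
PU: pen up
Final: pos=(23.736,-1.115), heading=323, 2 segment(s) drawn

Answer: 323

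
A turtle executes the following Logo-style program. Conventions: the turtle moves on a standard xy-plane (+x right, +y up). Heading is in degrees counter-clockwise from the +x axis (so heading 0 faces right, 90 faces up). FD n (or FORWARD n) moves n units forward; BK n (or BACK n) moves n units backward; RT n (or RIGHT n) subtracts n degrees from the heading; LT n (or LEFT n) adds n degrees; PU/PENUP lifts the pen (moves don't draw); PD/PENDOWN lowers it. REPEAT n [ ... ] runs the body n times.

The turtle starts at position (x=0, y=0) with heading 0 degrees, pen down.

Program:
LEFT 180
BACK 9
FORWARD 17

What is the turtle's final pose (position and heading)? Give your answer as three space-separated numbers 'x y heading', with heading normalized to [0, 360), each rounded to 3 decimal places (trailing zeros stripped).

Answer: -8 0 180

Derivation:
Executing turtle program step by step:
Start: pos=(0,0), heading=0, pen down
LT 180: heading 0 -> 180
BK 9: (0,0) -> (9,0) [heading=180, draw]
FD 17: (9,0) -> (-8,0) [heading=180, draw]
Final: pos=(-8,0), heading=180, 2 segment(s) drawn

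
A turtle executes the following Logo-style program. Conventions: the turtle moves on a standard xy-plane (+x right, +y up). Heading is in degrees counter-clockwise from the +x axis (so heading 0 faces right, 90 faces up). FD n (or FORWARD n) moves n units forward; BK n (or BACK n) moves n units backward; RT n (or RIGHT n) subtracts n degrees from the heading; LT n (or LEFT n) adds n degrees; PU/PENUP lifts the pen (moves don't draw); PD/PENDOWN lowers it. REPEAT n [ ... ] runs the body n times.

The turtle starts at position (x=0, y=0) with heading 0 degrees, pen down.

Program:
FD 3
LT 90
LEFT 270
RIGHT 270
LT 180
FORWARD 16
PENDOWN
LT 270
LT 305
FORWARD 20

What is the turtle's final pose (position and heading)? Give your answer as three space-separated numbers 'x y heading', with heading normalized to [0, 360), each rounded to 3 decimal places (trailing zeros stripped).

Answer: -8.472 0.383 125

Derivation:
Executing turtle program step by step:
Start: pos=(0,0), heading=0, pen down
FD 3: (0,0) -> (3,0) [heading=0, draw]
LT 90: heading 0 -> 90
LT 270: heading 90 -> 0
RT 270: heading 0 -> 90
LT 180: heading 90 -> 270
FD 16: (3,0) -> (3,-16) [heading=270, draw]
PD: pen down
LT 270: heading 270 -> 180
LT 305: heading 180 -> 125
FD 20: (3,-16) -> (-8.472,0.383) [heading=125, draw]
Final: pos=(-8.472,0.383), heading=125, 3 segment(s) drawn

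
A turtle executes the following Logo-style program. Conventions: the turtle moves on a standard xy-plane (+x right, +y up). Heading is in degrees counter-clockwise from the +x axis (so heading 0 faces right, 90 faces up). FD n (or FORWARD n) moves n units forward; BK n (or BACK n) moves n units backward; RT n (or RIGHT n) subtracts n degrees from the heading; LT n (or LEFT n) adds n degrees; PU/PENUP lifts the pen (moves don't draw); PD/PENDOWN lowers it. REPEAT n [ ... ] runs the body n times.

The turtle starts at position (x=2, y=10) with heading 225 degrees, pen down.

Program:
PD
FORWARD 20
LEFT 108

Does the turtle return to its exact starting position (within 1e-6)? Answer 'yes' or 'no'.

Answer: no

Derivation:
Executing turtle program step by step:
Start: pos=(2,10), heading=225, pen down
PD: pen down
FD 20: (2,10) -> (-12.142,-4.142) [heading=225, draw]
LT 108: heading 225 -> 333
Final: pos=(-12.142,-4.142), heading=333, 1 segment(s) drawn

Start position: (2, 10)
Final position: (-12.142, -4.142)
Distance = 20; >= 1e-6 -> NOT closed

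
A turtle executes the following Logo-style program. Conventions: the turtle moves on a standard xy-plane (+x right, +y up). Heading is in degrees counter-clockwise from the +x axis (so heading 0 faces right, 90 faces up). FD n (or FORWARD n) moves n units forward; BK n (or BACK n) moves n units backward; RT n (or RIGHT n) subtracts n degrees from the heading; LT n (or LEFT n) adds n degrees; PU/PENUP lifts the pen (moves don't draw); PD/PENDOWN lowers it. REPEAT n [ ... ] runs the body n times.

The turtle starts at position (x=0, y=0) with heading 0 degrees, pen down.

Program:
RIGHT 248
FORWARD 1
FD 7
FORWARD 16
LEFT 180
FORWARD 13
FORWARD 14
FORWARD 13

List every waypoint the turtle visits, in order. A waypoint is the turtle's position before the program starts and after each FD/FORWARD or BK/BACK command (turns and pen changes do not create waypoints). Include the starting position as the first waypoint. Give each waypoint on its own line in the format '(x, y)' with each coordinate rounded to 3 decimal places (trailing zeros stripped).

Executing turtle program step by step:
Start: pos=(0,0), heading=0, pen down
RT 248: heading 0 -> 112
FD 1: (0,0) -> (-0.375,0.927) [heading=112, draw]
FD 7: (-0.375,0.927) -> (-2.997,7.417) [heading=112, draw]
FD 16: (-2.997,7.417) -> (-8.991,22.252) [heading=112, draw]
LT 180: heading 112 -> 292
FD 13: (-8.991,22.252) -> (-4.121,10.199) [heading=292, draw]
FD 14: (-4.121,10.199) -> (1.124,-2.782) [heading=292, draw]
FD 13: (1.124,-2.782) -> (5.994,-14.835) [heading=292, draw]
Final: pos=(5.994,-14.835), heading=292, 6 segment(s) drawn
Waypoints (7 total):
(0, 0)
(-0.375, 0.927)
(-2.997, 7.417)
(-8.991, 22.252)
(-4.121, 10.199)
(1.124, -2.782)
(5.994, -14.835)

Answer: (0, 0)
(-0.375, 0.927)
(-2.997, 7.417)
(-8.991, 22.252)
(-4.121, 10.199)
(1.124, -2.782)
(5.994, -14.835)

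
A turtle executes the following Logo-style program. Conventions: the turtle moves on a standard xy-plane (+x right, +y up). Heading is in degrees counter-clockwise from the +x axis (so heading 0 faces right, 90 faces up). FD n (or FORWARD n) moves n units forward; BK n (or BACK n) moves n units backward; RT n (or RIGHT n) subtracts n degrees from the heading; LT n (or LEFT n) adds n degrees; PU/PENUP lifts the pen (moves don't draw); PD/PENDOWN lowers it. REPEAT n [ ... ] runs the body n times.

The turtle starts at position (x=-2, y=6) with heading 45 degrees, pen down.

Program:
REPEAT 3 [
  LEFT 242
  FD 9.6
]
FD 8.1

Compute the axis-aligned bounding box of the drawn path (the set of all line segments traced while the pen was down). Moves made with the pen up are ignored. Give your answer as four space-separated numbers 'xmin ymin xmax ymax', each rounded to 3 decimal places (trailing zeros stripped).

Answer: -8.617 -3.181 2.522 12.407

Derivation:
Executing turtle program step by step:
Start: pos=(-2,6), heading=45, pen down
REPEAT 3 [
  -- iteration 1/3 --
  LT 242: heading 45 -> 287
  FD 9.6: (-2,6) -> (0.807,-3.181) [heading=287, draw]
  -- iteration 2/3 --
  LT 242: heading 287 -> 169
  FD 9.6: (0.807,-3.181) -> (-8.617,-1.349) [heading=169, draw]
  -- iteration 3/3 --
  LT 242: heading 169 -> 51
  FD 9.6: (-8.617,-1.349) -> (-2.575,6.112) [heading=51, draw]
]
FD 8.1: (-2.575,6.112) -> (2.522,12.407) [heading=51, draw]
Final: pos=(2.522,12.407), heading=51, 4 segment(s) drawn

Segment endpoints: x in {-8.617, -2.575, -2, 0.807, 2.522}, y in {-3.181, -1.349, 6, 6.112, 12.407}
xmin=-8.617, ymin=-3.181, xmax=2.522, ymax=12.407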